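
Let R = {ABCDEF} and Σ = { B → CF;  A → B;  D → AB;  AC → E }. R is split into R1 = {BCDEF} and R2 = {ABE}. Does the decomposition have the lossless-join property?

No

Common attributes: R1 ∩ R2 = {BE}.
Closure of {BE}: B → CF applies, adding CF. So (BE)⁺ = {BCEF}.
The closure contains neither all of R1 = {BCDEF} nor all of R2 = {ABE}, so the common attributes are not a superkey of either fragment. The join is lossy.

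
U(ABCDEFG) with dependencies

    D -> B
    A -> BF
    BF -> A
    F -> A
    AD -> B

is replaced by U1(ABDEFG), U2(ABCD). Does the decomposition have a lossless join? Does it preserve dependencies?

Lossless test: (ABD)⁺ = {ABDF}, which is a superkey of neither fragment — lossy.
Dependency preservation: every FD's attributes lie within a single fragment, so each can be enforced locally — preserved.

lossy but dependency-preserving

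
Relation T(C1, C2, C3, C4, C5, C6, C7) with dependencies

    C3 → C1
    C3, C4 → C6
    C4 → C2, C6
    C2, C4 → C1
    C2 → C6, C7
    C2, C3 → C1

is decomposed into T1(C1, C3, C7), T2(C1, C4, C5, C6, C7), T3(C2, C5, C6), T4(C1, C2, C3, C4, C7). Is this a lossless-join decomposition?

No

Chase test. Columns are C1, C2, C3, C4, C5, C6, C7; row i has aⱼ where attribute j ∈ Ti, else bᵢⱼ.
Initial tableau (one row per fragment):
  row 1: a1 b12 a3 b14 b15 b16 a7
  row 2: a1 b22 b23 a4 a5 a6 a7
  row 3: b31 a2 b33 b34 a5 a6 b37
  row 4: a1 a2 a3 a4 b45 b46 a7
Rows 2 and 4 agree on C4; apply C4→C2, C6 and equate their C2, C6 entries.
Rows 2 and 3 agree on C2; apply C2→C6, C7 and equate their C6, C7 entries.
No row becomes fully distinguished — the join is lossy.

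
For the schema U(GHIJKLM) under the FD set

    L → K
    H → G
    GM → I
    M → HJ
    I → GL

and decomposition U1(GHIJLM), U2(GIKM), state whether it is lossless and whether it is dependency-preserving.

Lossless test: (GIM)⁺ = {GHIJKLM}, which contains all of one fragment — lossless.
Dependency preservation: the restricted closure of {L} across the fragments never reaches {K}, so L → K cannot be enforced without a join — not preserved.

lossless but not dependency-preserving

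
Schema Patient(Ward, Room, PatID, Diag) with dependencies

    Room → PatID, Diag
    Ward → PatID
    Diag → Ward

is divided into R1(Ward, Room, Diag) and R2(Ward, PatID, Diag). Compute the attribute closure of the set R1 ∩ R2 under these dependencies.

R1 ∩ R2 = {Ward, Diag}.
Ward → PatID applies, adding PatID
Closure: {Ward, PatID, Diag}.

Ward, PatID, Diag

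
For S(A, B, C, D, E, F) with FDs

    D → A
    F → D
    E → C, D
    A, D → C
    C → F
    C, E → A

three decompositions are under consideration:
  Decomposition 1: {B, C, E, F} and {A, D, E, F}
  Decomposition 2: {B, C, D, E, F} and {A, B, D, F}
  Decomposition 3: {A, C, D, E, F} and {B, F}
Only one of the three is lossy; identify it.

Decomposition 3

Decomposition 1: common = {E, F}, closure = {A, C, D, E, F} → lossless.
Decomposition 2: common = {B, D, F}, closure = {A, B, C, D, F} → lossless.
Decomposition 3: common = {F}, closure = {A, C, D, F} → lossy.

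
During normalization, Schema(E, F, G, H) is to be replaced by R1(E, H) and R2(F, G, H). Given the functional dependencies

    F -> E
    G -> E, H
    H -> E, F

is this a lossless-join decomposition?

Common attributes: R1 ∩ R2 = {H}.
Closure of {H}: H → E, F applies, adding E, F. So (H)⁺ = {E, F, H}.
This closure contains every attribute of R1, so R1 ∩ R2 → R1. The join is lossless.

Yes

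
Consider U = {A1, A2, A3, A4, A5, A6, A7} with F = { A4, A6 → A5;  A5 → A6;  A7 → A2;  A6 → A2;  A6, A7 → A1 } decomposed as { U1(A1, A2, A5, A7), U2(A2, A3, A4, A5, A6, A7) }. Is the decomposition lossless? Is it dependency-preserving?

Lossless test: (A2, A5, A7)⁺ = {A1, A2, A5, A6, A7}, which contains all of one fragment — lossless.
Dependency preservation: the restricted closure of {A6, A7} across the fragments never reaches {A1}, so A6, A7 → A1 cannot be enforced without a join — not preserved.

lossless but not dependency-preserving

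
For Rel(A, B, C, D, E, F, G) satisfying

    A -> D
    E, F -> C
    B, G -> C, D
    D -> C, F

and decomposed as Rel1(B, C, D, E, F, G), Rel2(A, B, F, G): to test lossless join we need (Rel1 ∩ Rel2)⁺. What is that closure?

Rel1 ∩ Rel2 = {B, F, G}.
B, G → C, D applies, adding C, D
Closure: {B, C, D, F, G}.

B, C, D, F, G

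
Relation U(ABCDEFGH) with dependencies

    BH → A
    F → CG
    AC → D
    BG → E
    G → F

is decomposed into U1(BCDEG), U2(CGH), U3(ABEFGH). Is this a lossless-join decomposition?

No

Chase test. Columns are ABCDEFGH; row i has aⱼ where attribute j ∈ Ui, else bᵢⱼ.
Initial tableau (one row per fragment):
  row 1: b11 a2 a3 a4 a5 b16 a7 b18
  row 2: b21 b22 a3 b24 b25 b26 a7 a8
  row 3: a1 a2 b33 b34 a5 a6 a7 a8
Rows 1 and 2 agree on G; apply G→F and equate their F entries.
Rows 1 and 3 agree on G; apply G→F and equate their F entries.
Rows 1 and 3 agree on F; apply F→CG and equate their CG entries.
No row becomes fully distinguished — the join is lossy.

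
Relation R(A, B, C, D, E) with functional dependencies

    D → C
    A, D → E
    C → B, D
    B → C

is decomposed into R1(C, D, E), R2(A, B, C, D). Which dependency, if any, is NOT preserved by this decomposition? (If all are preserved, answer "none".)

A, D → E

Check A, D → E: no single fragment contains all of {A, D, E}, and the restricted closure of {A, D} across the fragments never reaches {E}.
D → C is preserved.
C → B, D is preserved.
B → C is preserved.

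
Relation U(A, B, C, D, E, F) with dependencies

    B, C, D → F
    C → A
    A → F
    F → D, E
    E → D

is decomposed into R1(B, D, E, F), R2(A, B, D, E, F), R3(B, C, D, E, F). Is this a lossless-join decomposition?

No

Chase test. Columns are A, B, C, D, E, F; row i has aⱼ where attribute j ∈ Ri, else bᵢⱼ.
Initial tableau (one row per fragment):
  row 1: b11 a2 b13 a4 a5 a6
  row 2: a1 a2 b23 a4 a5 a6
  row 3: b31 a2 a3 a4 a5 a6
No row becomes fully distinguished — the join is lossy.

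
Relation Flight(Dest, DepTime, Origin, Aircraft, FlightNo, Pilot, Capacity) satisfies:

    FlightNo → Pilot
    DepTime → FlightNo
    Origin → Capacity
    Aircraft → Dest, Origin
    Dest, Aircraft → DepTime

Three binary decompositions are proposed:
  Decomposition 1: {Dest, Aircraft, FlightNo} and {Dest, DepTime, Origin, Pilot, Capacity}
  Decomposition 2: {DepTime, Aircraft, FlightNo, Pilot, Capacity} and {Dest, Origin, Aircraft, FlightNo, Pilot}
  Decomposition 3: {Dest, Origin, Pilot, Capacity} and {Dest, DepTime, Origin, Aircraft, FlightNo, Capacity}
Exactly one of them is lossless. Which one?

Decomposition 2

Decomposition 1: common = {Dest}, closure = {Dest} → lossy.
Decomposition 2: common = {Aircraft, FlightNo, Pilot}, closure = {Dest, DepTime, Origin, Aircraft, FlightNo, Pilot, Capacity} → lossless.
Decomposition 3: common = {Dest, Origin, Capacity}, closure = {Dest, Origin, Capacity} → lossy.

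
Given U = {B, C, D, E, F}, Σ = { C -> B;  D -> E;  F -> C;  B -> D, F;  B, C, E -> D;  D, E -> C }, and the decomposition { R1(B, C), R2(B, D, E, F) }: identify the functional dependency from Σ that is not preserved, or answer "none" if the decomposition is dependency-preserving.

none

C → B lies within R1.
D → E lies within R2.
F → C: restricted closure across fragments reaches C.
B → D, F lies within R2.
B, C, E → D: restricted closure across fragments reaches D.
D, E → C: restricted closure across fragments reaches C.
Every dependency is enforceable on the fragments, so the decomposition is dependency-preserving.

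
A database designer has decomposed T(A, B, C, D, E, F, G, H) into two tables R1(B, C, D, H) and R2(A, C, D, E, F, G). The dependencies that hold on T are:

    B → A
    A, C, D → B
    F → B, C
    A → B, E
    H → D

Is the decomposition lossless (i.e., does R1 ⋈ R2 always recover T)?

Common attributes: R1 ∩ R2 = {C, D}.
No dependency enlarges {C, D}, so (C, D)⁺ = {C, D}.
The closure contains neither all of R1 = {B, C, D, H} nor all of R2 = {A, C, D, E, F, G}, so the common attributes are not a superkey of either fragment. The join is lossy.

No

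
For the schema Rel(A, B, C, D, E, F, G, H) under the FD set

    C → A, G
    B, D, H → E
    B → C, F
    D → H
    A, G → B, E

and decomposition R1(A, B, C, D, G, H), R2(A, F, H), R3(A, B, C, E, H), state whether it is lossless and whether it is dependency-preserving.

Lossless test (chase): Rows 1 and 3 agree on C; apply C→A, G and equate their A, G entries. Rows 1 and 3 agree on B; apply B→C, F and equate their C, F entries. Rows 1 and 3 agree on A, G; apply A, G→B, E and equate their B, E entries. No row becomes fully distinguished — the join is lossy.
Dependency preservation: the restricted closure of {B} across the fragments never reaches {C, F}, so B → C, F cannot be enforced without a join — not preserved.

lossy and not dependency-preserving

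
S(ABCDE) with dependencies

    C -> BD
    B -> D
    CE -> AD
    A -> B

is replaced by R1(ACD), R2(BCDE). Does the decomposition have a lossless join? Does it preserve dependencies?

lossy and not dependency-preserving

Lossless test: (CD)⁺ = {BCD}, which is a superkey of neither fragment — lossy.
Dependency preservation: the restricted closure of {CE} across the fragments never reaches {AD}, so CE → AD cannot be enforced without a join — not preserved.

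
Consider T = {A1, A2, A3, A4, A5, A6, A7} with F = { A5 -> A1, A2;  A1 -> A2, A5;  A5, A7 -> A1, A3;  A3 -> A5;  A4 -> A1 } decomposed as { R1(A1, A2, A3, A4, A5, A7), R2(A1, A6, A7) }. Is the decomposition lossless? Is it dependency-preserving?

Lossless test: (A1, A7)⁺ = {A1, A2, A3, A5, A7}, which is a superkey of neither fragment — lossy.
Dependency preservation: every FD's attributes lie within a single fragment, so each can be enforced locally — preserved.

lossy but dependency-preserving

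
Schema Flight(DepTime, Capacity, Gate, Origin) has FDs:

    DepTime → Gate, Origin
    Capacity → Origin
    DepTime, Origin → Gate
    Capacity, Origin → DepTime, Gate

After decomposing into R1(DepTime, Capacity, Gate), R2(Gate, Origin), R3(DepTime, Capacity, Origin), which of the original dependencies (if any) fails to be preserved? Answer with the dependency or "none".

DepTime → Gate, Origin: restricted closure across fragments reaches Gate, Origin.
Capacity → Origin lies within R3.
DepTime, Origin → Gate: restricted closure across fragments reaches Gate.
Capacity, Origin → DepTime, Gate: restricted closure across fragments reaches DepTime, Gate.
Every dependency is enforceable on the fragments, so the decomposition is dependency-preserving.

none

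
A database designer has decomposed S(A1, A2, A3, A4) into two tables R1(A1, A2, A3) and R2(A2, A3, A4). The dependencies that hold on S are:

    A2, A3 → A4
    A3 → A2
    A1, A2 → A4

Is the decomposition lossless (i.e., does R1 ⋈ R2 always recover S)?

Common attributes: R1 ∩ R2 = {A2, A3}.
Closure of {A2, A3}: A2, A3 → A4 applies, adding A4. So (A2, A3)⁺ = {A2, A3, A4}.
This closure contains every attribute of R2, so R1 ∩ R2 → R2. The join is lossless.

Yes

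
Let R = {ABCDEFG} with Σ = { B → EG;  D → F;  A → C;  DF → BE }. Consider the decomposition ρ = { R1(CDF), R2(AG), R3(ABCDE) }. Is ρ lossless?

Chase test. Columns are ABCDEFG; row i has aⱼ where attribute j ∈ Ri, else bᵢⱼ.
Initial tableau (one row per fragment):
  row 1: b11 b12 a3 a4 b15 a6 b17
  row 2: a1 b22 b23 b24 b25 b26 a7
  row 3: a1 a2 a3 a4 a5 b36 b37
Rows 1 and 3 agree on D; apply D→F and equate their F entries.
Rows 2 and 3 agree on A; apply A→C and equate their C entries.
Rows 1 and 3 agree on DF; apply DF→BE and equate their BE entries.
Rows 1 and 3 agree on B; apply B→EG and equate their EG entries.
No row becomes fully distinguished — the join is lossy.

No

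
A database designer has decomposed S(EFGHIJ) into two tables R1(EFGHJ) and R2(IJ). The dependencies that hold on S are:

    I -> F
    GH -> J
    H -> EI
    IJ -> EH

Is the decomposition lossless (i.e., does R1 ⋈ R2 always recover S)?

No

Common attributes: R1 ∩ R2 = {J}.
No dependency enlarges {J}, so (J)⁺ = {J}.
The closure contains neither all of R1 = {EFGHJ} nor all of R2 = {IJ}, so the common attributes are not a superkey of either fragment. The join is lossy.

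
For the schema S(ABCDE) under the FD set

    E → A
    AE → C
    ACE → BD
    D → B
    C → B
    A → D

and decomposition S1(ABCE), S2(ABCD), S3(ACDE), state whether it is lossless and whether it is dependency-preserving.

lossless and dependency-preserving

Lossless test (chase): Rows 1 and 3 agree on ACE; apply ACE→BD and equate their BD entries. Row 1 is now all distinguished symbols — the join is lossless.
Dependency preservation: ACE → BD is not contained in any single fragment, but the restricted closure of its left-hand side across the fragments still reaches the right-hand side; the remaining FDs each lie inside some fragment. All dependencies are preserved.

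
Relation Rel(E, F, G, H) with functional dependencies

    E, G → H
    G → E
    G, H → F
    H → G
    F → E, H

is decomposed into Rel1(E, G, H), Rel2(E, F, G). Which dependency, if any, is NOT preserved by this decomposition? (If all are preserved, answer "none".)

E, G → H lies within Rel1.
G → E lies within Rel1.
G, H → F: restricted closure across fragments reaches F.
H → G lies within Rel1.
F → E, H: restricted closure across fragments reaches E, H.
Every dependency is enforceable on the fragments, so the decomposition is dependency-preserving.

none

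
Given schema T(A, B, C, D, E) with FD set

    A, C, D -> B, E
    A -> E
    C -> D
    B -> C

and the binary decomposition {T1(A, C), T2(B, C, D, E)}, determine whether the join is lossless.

No

Common attributes: T1 ∩ T2 = {C}.
Closure of {C}: C → D applies, adding D. So (C)⁺ = {C, D}.
The closure contains neither all of T1 = {A, C} nor all of T2 = {B, C, D, E}, so the common attributes are not a superkey of either fragment. The join is lossy.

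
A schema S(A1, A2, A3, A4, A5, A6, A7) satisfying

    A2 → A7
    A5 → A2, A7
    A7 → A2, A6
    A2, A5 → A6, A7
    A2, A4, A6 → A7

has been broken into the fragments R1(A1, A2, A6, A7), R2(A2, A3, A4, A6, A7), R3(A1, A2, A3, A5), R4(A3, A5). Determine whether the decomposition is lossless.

No

Chase test. Columns are A1, A2, A3, A4, A5, A6, A7; row i has aⱼ where attribute j ∈ Ri, else bᵢⱼ.
Initial tableau (one row per fragment):
  row 1: a1 a2 b13 b14 b15 a6 a7
  row 2: b21 a2 a3 a4 b25 a6 a7
  row 3: a1 a2 a3 b34 a5 b36 b37
  row 4: b41 b42 a3 b44 a5 b46 b47
Rows 1 and 3 agree on A2; apply A2→A7 and equate their A7 entries.
Rows 3 and 4 agree on A5; apply A5→A2, A7 and equate their A2, A7 entries.
Rows 1 and 3 agree on A7; apply A7→A2, A6 and equate their A2, A6 entries.
Rows 1 and 4 agree on A7; apply A7→A2, A6 and equate their A2, A6 entries.
No row becomes fully distinguished — the join is lossy.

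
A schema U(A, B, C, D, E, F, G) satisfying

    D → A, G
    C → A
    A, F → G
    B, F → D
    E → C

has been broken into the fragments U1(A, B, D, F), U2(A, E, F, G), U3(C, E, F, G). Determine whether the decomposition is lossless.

No

Chase test. Columns are A, B, C, D, E, F, G; row i has aⱼ where attribute j ∈ Ui, else bᵢⱼ.
Initial tableau (one row per fragment):
  row 1: a1 a2 b13 a4 b15 a6 b17
  row 2: a1 b22 b23 b24 a5 a6 a7
  row 3: b31 b32 a3 b34 a5 a6 a7
Rows 1 and 2 agree on A, F; apply A, F→G and equate their G entries.
Rows 2 and 3 agree on E; apply E→C and equate their C entries.
Rows 2 and 3 agree on C; apply C→A and equate their A entries.
No row becomes fully distinguished — the join is lossy.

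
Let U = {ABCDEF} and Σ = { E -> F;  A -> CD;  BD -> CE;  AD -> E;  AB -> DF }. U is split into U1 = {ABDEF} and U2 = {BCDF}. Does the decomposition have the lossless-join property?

Common attributes: U1 ∩ U2 = {BDF}.
Closure of {BDF}: BD → CE applies, adding CE. So (BDF)⁺ = {BCDEF}.
This closure contains every attribute of U2, so U1 ∩ U2 → U2. The join is lossless.

Yes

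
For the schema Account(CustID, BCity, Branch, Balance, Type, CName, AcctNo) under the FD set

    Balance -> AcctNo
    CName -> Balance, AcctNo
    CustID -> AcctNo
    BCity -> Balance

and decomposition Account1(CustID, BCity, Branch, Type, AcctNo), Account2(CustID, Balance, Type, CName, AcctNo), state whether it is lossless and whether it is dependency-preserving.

lossy and not dependency-preserving

Lossless test: (CustID, Type, AcctNo)⁺ = {CustID, Type, AcctNo}, which is a superkey of neither fragment — lossy.
Dependency preservation: the restricted closure of {BCity} across the fragments never reaches {Balance}, so BCity → Balance cannot be enforced without a join — not preserved.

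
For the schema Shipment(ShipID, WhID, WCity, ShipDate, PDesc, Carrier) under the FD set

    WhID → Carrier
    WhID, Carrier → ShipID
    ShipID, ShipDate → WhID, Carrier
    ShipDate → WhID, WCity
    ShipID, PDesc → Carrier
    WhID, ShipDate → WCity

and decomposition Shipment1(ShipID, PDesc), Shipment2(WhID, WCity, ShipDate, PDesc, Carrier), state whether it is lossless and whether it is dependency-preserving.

Lossless test: (PDesc)⁺ = {PDesc}, which is a superkey of neither fragment — lossy.
Dependency preservation: the restricted closure of {WhID, Carrier} across the fragments never reaches {ShipID}, so WhID, Carrier → ShipID cannot be enforced without a join — not preserved.

lossy and not dependency-preserving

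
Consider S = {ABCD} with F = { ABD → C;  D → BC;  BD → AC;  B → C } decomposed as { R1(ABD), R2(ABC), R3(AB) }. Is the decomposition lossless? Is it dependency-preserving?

lossless and dependency-preserving

Lossless test (chase): Rows 1 and 2 agree on B; apply B→C and equate their C entries. Rows 1 and 3 agree on B; apply B→C and equate their C entries. Row 1 is now all distinguished symbols — the join is lossless.
Dependency preservation: ABD → C; D → BC; BD → AC are not contained in any single fragment, but the restricted closure of each left-hand side across the fragments still reaches the right-hand side; the remaining FDs each lie inside some fragment. All dependencies are preserved.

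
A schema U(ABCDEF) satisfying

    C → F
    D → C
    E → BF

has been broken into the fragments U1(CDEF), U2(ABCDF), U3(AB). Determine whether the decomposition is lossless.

Chase test. Columns are ABCDEF; row i has aⱼ where attribute j ∈ Ui, else bᵢⱼ.
Initial tableau (one row per fragment):
  row 1: b11 b12 a3 a4 a5 a6
  row 2: a1 a2 a3 a4 b25 a6
  row 3: a1 a2 b33 b34 b35 b36
No row becomes fully distinguished — the join is lossy.

No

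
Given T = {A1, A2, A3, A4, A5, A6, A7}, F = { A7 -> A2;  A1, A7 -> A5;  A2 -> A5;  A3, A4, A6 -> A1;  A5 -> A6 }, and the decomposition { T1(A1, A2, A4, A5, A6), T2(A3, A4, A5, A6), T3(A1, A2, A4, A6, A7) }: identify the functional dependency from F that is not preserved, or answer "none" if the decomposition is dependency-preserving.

Check A3, A4, A6 → A1: no single fragment contains all of {A1, A3, A4, A6}, and the restricted closure of {A3, A4, A6} across the fragments never reaches {A1}.
A7 → A2 is preserved.
A1, A7 → A5 is preserved.
A2 → A5 is preserved.
A5 → A6 is preserved.

A3, A4, A6 -> A1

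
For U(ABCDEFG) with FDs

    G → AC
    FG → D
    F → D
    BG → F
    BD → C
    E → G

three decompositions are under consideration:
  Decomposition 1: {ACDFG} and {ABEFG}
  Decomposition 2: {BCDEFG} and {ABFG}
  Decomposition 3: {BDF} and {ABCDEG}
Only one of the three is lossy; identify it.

Decomposition 3

Decomposition 1: common = {AFG}, closure = {ACDFG} → lossless.
Decomposition 2: common = {BFG}, closure = {ABCDFG} → lossless.
Decomposition 3: common = {BD}, closure = {BCD} → lossy.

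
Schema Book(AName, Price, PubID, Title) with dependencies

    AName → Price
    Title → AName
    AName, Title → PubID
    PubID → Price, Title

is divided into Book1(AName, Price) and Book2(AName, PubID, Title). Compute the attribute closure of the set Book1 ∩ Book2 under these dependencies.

AName, Price

Book1 ∩ Book2 = {AName}.
AName → Price applies, adding Price
Closure: {AName, Price}.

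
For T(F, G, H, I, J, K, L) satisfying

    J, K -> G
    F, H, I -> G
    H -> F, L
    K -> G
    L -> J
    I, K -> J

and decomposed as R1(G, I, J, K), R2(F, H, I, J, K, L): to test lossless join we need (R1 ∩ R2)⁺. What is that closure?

G, I, J, K

R1 ∩ R2 = {I, J, K}.
J, K → G applies, adding G
Closure: {G, I, J, K}.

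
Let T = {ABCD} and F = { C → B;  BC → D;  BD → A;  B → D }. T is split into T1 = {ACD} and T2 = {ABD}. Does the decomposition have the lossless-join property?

Common attributes: T1 ∩ T2 = {AD}.
No dependency enlarges {AD}, so (AD)⁺ = {AD}.
The closure contains neither all of T1 = {ACD} nor all of T2 = {ABD}, so the common attributes are not a superkey of either fragment. The join is lossy.

No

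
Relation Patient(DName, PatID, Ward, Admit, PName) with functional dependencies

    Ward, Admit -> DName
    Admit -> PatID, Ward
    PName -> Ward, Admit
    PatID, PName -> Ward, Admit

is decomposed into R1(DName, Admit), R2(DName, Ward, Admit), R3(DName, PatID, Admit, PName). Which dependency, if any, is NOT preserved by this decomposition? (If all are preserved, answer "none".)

none

Ward, Admit → DName lies within R2.
Admit → PatID, Ward: restricted closure across fragments reaches PatID, Ward.
PName → Ward, Admit: restricted closure across fragments reaches Ward, Admit.
PatID, PName → Ward, Admit: restricted closure across fragments reaches Ward, Admit.
Every dependency is enforceable on the fragments, so the decomposition is dependency-preserving.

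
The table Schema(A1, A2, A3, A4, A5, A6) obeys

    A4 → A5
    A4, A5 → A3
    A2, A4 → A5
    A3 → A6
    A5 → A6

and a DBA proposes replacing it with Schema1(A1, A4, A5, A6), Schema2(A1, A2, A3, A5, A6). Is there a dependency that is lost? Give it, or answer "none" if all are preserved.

Check A4, A5 → A3: no single fragment contains all of {A3, A4, A5}, and the restricted closure of {A4, A5} across the fragments never reaches {A3}.
A4 → A5 is preserved.
A2, A4 → A5 is preserved.
A3 → A6 is preserved.
A5 → A6 is preserved.

A4, A5 → A3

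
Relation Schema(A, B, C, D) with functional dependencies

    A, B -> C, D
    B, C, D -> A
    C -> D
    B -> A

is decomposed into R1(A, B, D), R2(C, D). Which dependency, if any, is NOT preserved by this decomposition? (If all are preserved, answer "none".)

A, B -> C, D

Check A, B → C, D: no single fragment contains all of {A, B, C, D}, and the restricted closure of {A, B} across the fragments never reaches {C, D}.
B, C, D → A is preserved.
C → D is preserved.
B → A is preserved.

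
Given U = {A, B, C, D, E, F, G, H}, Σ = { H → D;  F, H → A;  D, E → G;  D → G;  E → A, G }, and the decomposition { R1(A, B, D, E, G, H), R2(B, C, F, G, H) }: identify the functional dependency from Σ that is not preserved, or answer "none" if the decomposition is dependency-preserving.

Check F, H → A: no single fragment contains all of {A, F, H}, and the restricted closure of {F, H} across the fragments never reaches {A}.
H → D is preserved.
D, E → G is preserved.
D → G is preserved.
E → A, G is preserved.

F, H → A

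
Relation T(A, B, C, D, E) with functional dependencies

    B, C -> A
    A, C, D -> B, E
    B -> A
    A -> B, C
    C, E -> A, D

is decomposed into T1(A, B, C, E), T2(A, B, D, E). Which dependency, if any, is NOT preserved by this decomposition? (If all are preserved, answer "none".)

B, C → A lies within T1.
A, C, D → B, E: restricted closure across fragments reaches B, E.
B → A lies within T1.
A → B, C lies within T1.
C, E → A, D: restricted closure across fragments reaches A, D.
Every dependency is enforceable on the fragments, so the decomposition is dependency-preserving.

none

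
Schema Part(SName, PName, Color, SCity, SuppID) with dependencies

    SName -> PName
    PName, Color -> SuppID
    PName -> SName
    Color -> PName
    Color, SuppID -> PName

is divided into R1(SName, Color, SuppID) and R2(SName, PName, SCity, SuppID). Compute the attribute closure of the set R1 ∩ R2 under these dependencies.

R1 ∩ R2 = {SName, SuppID}.
SName → PName applies, adding PName
Closure: {SName, PName, SuppID}.

SName, PName, SuppID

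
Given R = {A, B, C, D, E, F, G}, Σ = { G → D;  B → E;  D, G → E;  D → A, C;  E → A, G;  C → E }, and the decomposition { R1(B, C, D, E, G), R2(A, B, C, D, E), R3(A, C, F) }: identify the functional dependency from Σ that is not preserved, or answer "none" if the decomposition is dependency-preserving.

G → D lies within R1.
B → E lies within R1.
D, G → E lies within R1.
D → A, C lies within R2.
E → A, G: restricted closure across fragments reaches A, G.
C → E lies within R1.
Every dependency is enforceable on the fragments, so the decomposition is dependency-preserving.

none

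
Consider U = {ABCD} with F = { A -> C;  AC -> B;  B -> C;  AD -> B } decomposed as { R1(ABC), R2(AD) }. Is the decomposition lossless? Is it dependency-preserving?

Lossless test: (A)⁺ = {ABC}, which contains all of one fragment — lossless.
Dependency preservation: AD → B is not contained in any single fragment, but the restricted closure of its left-hand side across the fragments still reaches the right-hand side; the remaining FDs each lie inside some fragment. All dependencies are preserved.

lossless and dependency-preserving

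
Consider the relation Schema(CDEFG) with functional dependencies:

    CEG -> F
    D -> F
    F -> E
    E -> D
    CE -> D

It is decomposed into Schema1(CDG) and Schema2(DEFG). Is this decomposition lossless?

Yes

Common attributes: Schema1 ∩ Schema2 = {DG}.
Closure of {DG}: D → F applies, adding F; F → E applies, adding E. So (DG)⁺ = {DEFG}.
This closure contains every attribute of Schema2, so Schema1 ∩ Schema2 → Schema2. The join is lossless.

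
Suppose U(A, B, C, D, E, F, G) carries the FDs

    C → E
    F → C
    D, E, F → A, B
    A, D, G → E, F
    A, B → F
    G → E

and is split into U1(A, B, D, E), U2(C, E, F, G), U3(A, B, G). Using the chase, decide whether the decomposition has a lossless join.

Chase test. Columns are A, B, C, D, E, F, G; row i has aⱼ where attribute j ∈ Ui, else bᵢⱼ.
Initial tableau (one row per fragment):
  row 1: a1 a2 b13 a4 a5 b16 b17
  row 2: b21 b22 a3 b24 a5 a6 a7
  row 3: a1 a2 b33 b34 b35 b36 a7
Rows 1 and 3 agree on A, B; apply A, B→F and equate their F entries.
Rows 2 and 3 agree on G; apply G→E and equate their E entries.
Rows 1 and 3 agree on F; apply F→C and equate their C entries.
No row becomes fully distinguished — the join is lossy.

No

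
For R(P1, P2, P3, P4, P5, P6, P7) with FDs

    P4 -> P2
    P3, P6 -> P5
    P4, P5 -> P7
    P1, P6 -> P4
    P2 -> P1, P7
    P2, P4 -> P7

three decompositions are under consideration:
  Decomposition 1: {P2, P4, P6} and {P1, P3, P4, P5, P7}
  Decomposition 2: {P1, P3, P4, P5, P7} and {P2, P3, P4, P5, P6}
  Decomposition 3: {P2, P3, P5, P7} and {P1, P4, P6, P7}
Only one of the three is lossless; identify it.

Decomposition 1: common = {P4}, closure = {P1, P2, P4, P7} → lossy.
Decomposition 2: common = {P3, P4, P5}, closure = {P1, P2, P3, P4, P5, P7} → lossless.
Decomposition 3: common = {P7}, closure = {P7} → lossy.

Decomposition 2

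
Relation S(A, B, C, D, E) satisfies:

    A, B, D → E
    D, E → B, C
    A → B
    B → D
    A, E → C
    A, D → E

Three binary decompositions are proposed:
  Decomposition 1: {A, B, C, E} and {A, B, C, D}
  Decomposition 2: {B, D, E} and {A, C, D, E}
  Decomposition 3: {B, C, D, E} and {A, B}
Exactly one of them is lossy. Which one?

Decomposition 1: common = {A, B, C}, closure = {A, B, C, D, E} → lossless.
Decomposition 2: common = {D, E}, closure = {B, C, D, E} → lossless.
Decomposition 3: common = {B}, closure = {B, D} → lossy.

Decomposition 3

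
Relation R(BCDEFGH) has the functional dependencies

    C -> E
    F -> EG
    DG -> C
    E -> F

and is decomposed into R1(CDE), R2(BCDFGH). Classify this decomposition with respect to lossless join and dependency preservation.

lossless but not dependency-preserving

Lossless test: (CD)⁺ = {CDEFG}, which contains all of one fragment — lossless.
Dependency preservation: the restricted closure of {F} across the fragments never reaches {EG}, so F → EG cannot be enforced without a join — not preserved.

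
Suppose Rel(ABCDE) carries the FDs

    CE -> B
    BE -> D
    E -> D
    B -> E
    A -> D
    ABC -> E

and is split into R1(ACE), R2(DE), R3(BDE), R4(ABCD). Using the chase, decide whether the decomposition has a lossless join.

Chase test. Columns are ABCDE; row i has aⱼ where attribute j ∈ Ri, else bᵢⱼ.
Initial tableau (one row per fragment):
  row 1: a1 b12 a3 b14 a5
  row 2: b21 b22 b23 a4 a5
  row 3: b31 a2 b33 a4 a5
  row 4: a1 a2 a3 a4 b45
Rows 1 and 2 agree on E; apply E→D and equate their D entries.
Rows 3 and 4 agree on B; apply B→E and equate their E entries.
Rows 1 and 4 agree on CE; apply CE→B and equate their B entries.
Row 1 is now all distinguished symbols — the join is lossless.

Yes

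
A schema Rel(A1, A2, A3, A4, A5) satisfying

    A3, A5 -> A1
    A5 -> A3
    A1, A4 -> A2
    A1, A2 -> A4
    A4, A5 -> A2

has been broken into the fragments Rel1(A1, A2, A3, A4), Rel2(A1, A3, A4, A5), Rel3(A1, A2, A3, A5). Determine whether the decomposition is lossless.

Chase test. Columns are A1, A2, A3, A4, A5; row i has aⱼ where attribute j ∈ Reli, else bᵢⱼ.
Initial tableau (one row per fragment):
  row 1: a1 a2 a3 a4 b15
  row 2: a1 b22 a3 a4 a5
  row 3: a1 a2 a3 b34 a5
Rows 1 and 2 agree on A1, A4; apply A1, A4→A2 and equate their A2 entries.
Rows 1 and 3 agree on A1, A2; apply A1, A2→A4 and equate their A4 entries.
Row 2 is now all distinguished symbols — the join is lossless.

Yes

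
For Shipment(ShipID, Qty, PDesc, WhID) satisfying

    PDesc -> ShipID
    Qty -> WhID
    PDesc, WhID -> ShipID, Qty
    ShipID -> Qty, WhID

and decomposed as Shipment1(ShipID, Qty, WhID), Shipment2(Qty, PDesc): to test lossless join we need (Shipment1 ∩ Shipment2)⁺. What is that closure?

Shipment1 ∩ Shipment2 = {Qty}.
Qty → WhID applies, adding WhID
Closure: {Qty, WhID}.

Qty, WhID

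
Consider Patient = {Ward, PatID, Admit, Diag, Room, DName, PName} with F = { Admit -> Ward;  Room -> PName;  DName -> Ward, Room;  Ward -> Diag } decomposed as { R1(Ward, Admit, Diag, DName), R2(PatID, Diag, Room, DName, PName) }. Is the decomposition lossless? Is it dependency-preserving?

lossy but dependency-preserving

Lossless test: (Diag, DName)⁺ = {Ward, Diag, Room, DName, PName}, which is a superkey of neither fragment — lossy.
Dependency preservation: DName → Ward, Room is not contained in any single fragment, but the restricted closure of its left-hand side across the fragments still reaches the right-hand side; the remaining FDs each lie inside some fragment. All dependencies are preserved.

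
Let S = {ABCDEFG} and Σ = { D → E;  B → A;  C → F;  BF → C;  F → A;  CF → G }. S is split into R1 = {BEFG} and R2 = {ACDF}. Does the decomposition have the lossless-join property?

Common attributes: R1 ∩ R2 = {F}.
Closure of {F}: F → A applies, adding A. So (F)⁺ = {AF}.
The closure contains neither all of R1 = {BEFG} nor all of R2 = {ACDF}, so the common attributes are not a superkey of either fragment. The join is lossy.

No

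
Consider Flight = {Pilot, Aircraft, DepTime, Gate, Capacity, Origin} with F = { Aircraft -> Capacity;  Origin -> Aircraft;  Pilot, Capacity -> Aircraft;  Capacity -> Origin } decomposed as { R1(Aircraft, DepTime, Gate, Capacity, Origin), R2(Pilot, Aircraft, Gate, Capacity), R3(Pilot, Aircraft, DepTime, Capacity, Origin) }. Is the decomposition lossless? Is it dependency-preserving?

lossy but dependency-preserving

Lossless test (chase): Rows 1 and 2 agree on Capacity; apply Capacity→Origin and equate their Origin entries. No row becomes fully distinguished — the join is lossy.
Dependency preservation: every FD's attributes lie within a single fragment, so each can be enforced locally — preserved.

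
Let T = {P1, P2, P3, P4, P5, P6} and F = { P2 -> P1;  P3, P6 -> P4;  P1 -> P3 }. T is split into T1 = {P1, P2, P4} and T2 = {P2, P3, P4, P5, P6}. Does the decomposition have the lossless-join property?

Yes

Common attributes: T1 ∩ T2 = {P2, P4}.
Closure of {P2, P4}: P2 → P1 applies, adding P1; P1 → P3 applies, adding P3. So (P2, P4)⁺ = {P1, P2, P3, P4}.
This closure contains every attribute of T1, so T1 ∩ T2 → T1. The join is lossless.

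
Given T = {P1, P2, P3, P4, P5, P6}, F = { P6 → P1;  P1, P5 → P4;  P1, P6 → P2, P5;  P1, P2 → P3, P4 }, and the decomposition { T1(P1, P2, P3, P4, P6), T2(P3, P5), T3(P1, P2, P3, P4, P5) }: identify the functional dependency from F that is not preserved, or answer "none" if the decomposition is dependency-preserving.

P1, P6 → P2, P5

Check P1, P6 → P2, P5: no single fragment contains all of {P1, P2, P5, P6}, and the restricted closure of {P1, P6} across the fragments never reaches {P2, P5}.
P6 → P1 is preserved.
P1, P5 → P4 is preserved.
P1, P2 → P3, P4 is preserved.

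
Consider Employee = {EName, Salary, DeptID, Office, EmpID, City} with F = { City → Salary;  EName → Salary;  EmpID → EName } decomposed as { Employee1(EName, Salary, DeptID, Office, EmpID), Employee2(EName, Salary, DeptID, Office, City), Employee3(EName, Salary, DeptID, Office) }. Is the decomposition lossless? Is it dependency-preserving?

lossy but dependency-preserving

Lossless test (chase): applying each FD to every pair of rows produces no changes in the tableau, so no row becomes fully distinguished — the join is lossy.
Dependency preservation: every FD's attributes lie within a single fragment, so each can be enforced locally — preserved.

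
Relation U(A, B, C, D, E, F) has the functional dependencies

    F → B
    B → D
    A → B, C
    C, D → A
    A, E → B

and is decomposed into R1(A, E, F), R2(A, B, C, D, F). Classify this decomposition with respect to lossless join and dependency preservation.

Lossless test: (A, F)⁺ = {A, B, C, D, F}, which contains all of one fragment — lossless.
Dependency preservation: A, E → B is not contained in any single fragment, but the restricted closure of its left-hand side across the fragments still reaches the right-hand side; the remaining FDs each lie inside some fragment. All dependencies are preserved.

lossless and dependency-preserving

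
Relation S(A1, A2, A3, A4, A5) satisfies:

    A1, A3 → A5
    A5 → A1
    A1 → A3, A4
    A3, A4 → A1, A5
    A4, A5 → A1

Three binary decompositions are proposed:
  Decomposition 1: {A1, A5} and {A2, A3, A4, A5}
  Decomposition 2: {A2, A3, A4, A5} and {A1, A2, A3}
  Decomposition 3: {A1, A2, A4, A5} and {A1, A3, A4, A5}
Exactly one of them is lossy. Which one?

Decomposition 1: common = {A5}, closure = {A1, A3, A4, A5} → lossless.
Decomposition 2: common = {A2, A3}, closure = {A2, A3} → lossy.
Decomposition 3: common = {A1, A4, A5}, closure = {A1, A3, A4, A5} → lossless.

Decomposition 2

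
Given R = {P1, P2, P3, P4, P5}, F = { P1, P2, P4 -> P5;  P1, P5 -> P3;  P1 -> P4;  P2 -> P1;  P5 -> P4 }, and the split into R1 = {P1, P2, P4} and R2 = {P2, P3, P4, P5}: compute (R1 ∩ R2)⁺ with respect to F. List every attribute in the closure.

P1, P2, P3, P4, P5

R1 ∩ R2 = {P2, P4}.
P2 → P1 applies, adding P1
P1, P2, P4 → P5 applies, adding P5
P1, P5 → P3 applies, adding P3
Closure: {P1, P2, P3, P4, P5}.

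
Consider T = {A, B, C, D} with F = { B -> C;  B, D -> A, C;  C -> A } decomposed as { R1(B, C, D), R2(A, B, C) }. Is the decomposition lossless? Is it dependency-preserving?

lossless and dependency-preserving

Lossless test: (B, C)⁺ = {A, B, C}, which contains all of one fragment — lossless.
Dependency preservation: B, D → A, C is not contained in any single fragment, but the restricted closure of its left-hand side across the fragments still reaches the right-hand side; the remaining FDs each lie inside some fragment. All dependencies are preserved.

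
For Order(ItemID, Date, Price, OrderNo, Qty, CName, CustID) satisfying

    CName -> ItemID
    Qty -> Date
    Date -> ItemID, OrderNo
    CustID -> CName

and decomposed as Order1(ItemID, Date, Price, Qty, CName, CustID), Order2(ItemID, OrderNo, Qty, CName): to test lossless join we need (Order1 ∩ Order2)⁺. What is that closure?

Order1 ∩ Order2 = {ItemID, Qty, CName}.
Qty → Date applies, adding Date
Date → ItemID, OrderNo applies, adding OrderNo
Closure: {ItemID, Date, OrderNo, Qty, CName}.

ItemID, Date, OrderNo, Qty, CName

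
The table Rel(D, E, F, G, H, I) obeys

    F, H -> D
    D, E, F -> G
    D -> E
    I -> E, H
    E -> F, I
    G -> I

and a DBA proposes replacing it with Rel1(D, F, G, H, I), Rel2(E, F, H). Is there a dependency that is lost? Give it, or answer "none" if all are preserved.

none

F, H → D lies within Rel1.
D, E, F → G: restricted closure across fragments reaches G.
D → E: restricted closure across fragments reaches E.
I → E, H: restricted closure across fragments reaches E, H.
E → F, I: restricted closure across fragments reaches F, I.
G → I lies within Rel1.
Every dependency is enforceable on the fragments, so the decomposition is dependency-preserving.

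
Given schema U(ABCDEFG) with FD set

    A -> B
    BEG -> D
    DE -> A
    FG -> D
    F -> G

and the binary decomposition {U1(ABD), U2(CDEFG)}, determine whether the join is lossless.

Common attributes: U1 ∩ U2 = {D}.
No dependency enlarges {D}, so (D)⁺ = {D}.
The closure contains neither all of U1 = {ABD} nor all of U2 = {CDEFG}, so the common attributes are not a superkey of either fragment. The join is lossy.

No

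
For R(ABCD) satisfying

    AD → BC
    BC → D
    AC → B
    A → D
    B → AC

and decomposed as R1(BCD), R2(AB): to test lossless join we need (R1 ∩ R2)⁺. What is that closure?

ABCD

R1 ∩ R2 = {B}.
B → AC applies, adding AC
BC → D applies, adding D
Closure: {ABCD}.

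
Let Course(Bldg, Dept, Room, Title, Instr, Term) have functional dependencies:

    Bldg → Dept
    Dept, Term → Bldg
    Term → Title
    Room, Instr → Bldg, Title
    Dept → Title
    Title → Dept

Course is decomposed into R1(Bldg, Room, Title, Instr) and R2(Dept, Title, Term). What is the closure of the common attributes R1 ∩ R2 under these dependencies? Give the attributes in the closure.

Dept, Title

R1 ∩ R2 = {Title}.
Title → Dept applies, adding Dept
Closure: {Dept, Title}.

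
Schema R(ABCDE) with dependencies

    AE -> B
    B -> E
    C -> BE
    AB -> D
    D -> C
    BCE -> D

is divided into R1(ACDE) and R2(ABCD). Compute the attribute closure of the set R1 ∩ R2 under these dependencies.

R1 ∩ R2 = {ACD}.
C → BE applies, adding BE
Closure: {ABCDE}.

ABCDE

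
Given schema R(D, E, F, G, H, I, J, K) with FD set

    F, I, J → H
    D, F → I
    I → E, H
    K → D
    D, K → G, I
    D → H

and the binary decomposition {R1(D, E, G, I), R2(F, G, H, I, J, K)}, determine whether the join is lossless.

No

Common attributes: R1 ∩ R2 = {G, I}.
Closure of {G, I}: I → E, H applies, adding E, H. So (G, I)⁺ = {E, G, H, I}.
The closure contains neither all of R1 = {D, E, G, I} nor all of R2 = {F, G, H, I, J, K}, so the common attributes are not a superkey of either fragment. The join is lossy.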